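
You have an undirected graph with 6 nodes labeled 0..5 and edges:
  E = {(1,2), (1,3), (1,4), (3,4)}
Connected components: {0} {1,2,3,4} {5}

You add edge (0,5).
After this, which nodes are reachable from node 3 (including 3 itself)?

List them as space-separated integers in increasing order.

Before: nodes reachable from 3: {1,2,3,4}
Adding (0,5): merges two components, but neither contains 3. Reachability from 3 unchanged.
After: nodes reachable from 3: {1,2,3,4}

Answer: 1 2 3 4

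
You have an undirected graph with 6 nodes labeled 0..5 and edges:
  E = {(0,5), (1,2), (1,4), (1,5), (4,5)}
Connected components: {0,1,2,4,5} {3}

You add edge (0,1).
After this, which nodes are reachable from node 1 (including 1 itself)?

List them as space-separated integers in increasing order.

Before: nodes reachable from 1: {0,1,2,4,5}
Adding (0,1): both endpoints already in same component. Reachability from 1 unchanged.
After: nodes reachable from 1: {0,1,2,4,5}

Answer: 0 1 2 4 5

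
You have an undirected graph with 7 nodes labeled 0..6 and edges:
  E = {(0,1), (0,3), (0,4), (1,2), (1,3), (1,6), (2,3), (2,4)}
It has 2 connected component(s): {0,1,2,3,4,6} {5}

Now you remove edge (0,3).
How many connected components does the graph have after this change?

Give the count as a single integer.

Initial component count: 2
Remove (0,3): not a bridge. Count unchanged: 2.
  After removal, components: {0,1,2,3,4,6} {5}
New component count: 2

Answer: 2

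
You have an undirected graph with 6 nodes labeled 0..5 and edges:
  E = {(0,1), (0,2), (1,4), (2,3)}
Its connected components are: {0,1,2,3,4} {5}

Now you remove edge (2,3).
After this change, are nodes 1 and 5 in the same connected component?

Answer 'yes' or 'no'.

Answer: no

Derivation:
Initial components: {0,1,2,3,4} {5}
Removing edge (2,3): it was a bridge — component count 2 -> 3.
New components: {0,1,2,4} {3} {5}
Are 1 and 5 in the same component? no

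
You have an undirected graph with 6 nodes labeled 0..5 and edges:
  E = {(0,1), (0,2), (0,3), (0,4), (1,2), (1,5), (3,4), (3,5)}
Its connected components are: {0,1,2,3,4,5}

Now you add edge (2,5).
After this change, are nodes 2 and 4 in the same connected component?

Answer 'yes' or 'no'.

Answer: yes

Derivation:
Initial components: {0,1,2,3,4,5}
Adding edge (2,5): both already in same component {0,1,2,3,4,5}. No change.
New components: {0,1,2,3,4,5}
Are 2 and 4 in the same component? yes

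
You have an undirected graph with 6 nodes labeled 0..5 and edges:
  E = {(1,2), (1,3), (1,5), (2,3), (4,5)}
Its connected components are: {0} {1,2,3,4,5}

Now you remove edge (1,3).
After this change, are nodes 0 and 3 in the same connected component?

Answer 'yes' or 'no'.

Initial components: {0} {1,2,3,4,5}
Removing edge (1,3): not a bridge — component count unchanged at 2.
New components: {0} {1,2,3,4,5}
Are 0 and 3 in the same component? no

Answer: no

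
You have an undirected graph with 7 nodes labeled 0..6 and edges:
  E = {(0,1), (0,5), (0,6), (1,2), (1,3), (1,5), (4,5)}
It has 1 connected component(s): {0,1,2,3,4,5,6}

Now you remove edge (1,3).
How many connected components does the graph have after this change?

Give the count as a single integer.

Answer: 2

Derivation:
Initial component count: 1
Remove (1,3): it was a bridge. Count increases: 1 -> 2.
  After removal, components: {0,1,2,4,5,6} {3}
New component count: 2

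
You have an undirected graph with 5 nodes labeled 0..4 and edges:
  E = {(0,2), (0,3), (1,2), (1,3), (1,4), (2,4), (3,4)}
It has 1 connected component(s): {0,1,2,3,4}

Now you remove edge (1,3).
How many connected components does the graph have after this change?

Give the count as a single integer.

Initial component count: 1
Remove (1,3): not a bridge. Count unchanged: 1.
  After removal, components: {0,1,2,3,4}
New component count: 1

Answer: 1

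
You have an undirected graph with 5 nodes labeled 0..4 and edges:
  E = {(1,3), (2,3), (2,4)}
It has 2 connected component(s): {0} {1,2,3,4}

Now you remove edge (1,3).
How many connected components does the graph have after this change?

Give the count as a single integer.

Initial component count: 2
Remove (1,3): it was a bridge. Count increases: 2 -> 3.
  After removal, components: {0} {1} {2,3,4}
New component count: 3

Answer: 3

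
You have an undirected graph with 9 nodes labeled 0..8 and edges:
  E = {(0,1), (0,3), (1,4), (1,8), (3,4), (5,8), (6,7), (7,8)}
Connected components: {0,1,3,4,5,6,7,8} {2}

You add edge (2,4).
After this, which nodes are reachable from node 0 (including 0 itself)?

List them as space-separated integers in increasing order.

Answer: 0 1 2 3 4 5 6 7 8

Derivation:
Before: nodes reachable from 0: {0,1,3,4,5,6,7,8}
Adding (2,4): merges 0's component with another. Reachability grows.
After: nodes reachable from 0: {0,1,2,3,4,5,6,7,8}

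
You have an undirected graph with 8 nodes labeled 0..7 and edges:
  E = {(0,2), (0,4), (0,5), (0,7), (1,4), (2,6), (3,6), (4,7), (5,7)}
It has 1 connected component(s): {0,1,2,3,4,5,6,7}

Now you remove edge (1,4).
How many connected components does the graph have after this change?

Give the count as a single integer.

Initial component count: 1
Remove (1,4): it was a bridge. Count increases: 1 -> 2.
  After removal, components: {0,2,3,4,5,6,7} {1}
New component count: 2

Answer: 2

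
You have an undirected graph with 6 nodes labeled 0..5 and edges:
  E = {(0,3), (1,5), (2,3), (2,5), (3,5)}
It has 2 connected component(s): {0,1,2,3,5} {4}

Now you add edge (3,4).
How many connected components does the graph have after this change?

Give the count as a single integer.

Initial component count: 2
Add (3,4): merges two components. Count decreases: 2 -> 1.
New component count: 1

Answer: 1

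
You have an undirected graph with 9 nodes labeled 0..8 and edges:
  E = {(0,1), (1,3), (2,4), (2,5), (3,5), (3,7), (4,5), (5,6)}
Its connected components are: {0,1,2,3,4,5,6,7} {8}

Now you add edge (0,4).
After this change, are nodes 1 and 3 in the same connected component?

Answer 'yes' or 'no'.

Answer: yes

Derivation:
Initial components: {0,1,2,3,4,5,6,7} {8}
Adding edge (0,4): both already in same component {0,1,2,3,4,5,6,7}. No change.
New components: {0,1,2,3,4,5,6,7} {8}
Are 1 and 3 in the same component? yes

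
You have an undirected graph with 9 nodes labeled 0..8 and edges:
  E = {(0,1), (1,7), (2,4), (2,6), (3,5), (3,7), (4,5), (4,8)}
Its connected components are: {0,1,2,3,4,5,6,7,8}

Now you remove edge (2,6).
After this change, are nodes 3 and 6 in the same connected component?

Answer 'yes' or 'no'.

Initial components: {0,1,2,3,4,5,6,7,8}
Removing edge (2,6): it was a bridge — component count 1 -> 2.
New components: {0,1,2,3,4,5,7,8} {6}
Are 3 and 6 in the same component? no

Answer: no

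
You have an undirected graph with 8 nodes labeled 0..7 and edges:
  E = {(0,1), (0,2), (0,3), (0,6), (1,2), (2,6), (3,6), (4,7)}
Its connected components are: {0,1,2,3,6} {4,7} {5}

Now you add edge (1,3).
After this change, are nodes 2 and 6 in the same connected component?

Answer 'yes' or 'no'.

Initial components: {0,1,2,3,6} {4,7} {5}
Adding edge (1,3): both already in same component {0,1,2,3,6}. No change.
New components: {0,1,2,3,6} {4,7} {5}
Are 2 and 6 in the same component? yes

Answer: yes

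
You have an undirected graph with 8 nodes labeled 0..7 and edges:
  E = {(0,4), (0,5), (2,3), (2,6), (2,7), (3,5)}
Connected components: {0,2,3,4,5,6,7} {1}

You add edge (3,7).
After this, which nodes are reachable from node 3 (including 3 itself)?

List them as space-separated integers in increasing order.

Answer: 0 2 3 4 5 6 7

Derivation:
Before: nodes reachable from 3: {0,2,3,4,5,6,7}
Adding (3,7): both endpoints already in same component. Reachability from 3 unchanged.
After: nodes reachable from 3: {0,2,3,4,5,6,7}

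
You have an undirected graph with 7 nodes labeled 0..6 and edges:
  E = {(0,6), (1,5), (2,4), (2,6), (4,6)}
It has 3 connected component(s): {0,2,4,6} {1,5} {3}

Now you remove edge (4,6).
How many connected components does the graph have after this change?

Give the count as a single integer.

Answer: 3

Derivation:
Initial component count: 3
Remove (4,6): not a bridge. Count unchanged: 3.
  After removal, components: {0,2,4,6} {1,5} {3}
New component count: 3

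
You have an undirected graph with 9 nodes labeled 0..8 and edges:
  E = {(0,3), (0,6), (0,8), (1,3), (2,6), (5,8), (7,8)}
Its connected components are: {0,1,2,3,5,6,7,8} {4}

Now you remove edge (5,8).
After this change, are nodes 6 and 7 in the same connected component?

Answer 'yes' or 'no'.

Initial components: {0,1,2,3,5,6,7,8} {4}
Removing edge (5,8): it was a bridge — component count 2 -> 3.
New components: {0,1,2,3,6,7,8} {4} {5}
Are 6 and 7 in the same component? yes

Answer: yes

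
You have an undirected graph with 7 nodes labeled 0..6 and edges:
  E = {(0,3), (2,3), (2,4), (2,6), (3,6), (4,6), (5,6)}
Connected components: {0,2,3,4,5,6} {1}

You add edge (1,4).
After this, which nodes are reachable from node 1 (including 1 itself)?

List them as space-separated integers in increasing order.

Before: nodes reachable from 1: {1}
Adding (1,4): merges 1's component with another. Reachability grows.
After: nodes reachable from 1: {0,1,2,3,4,5,6}

Answer: 0 1 2 3 4 5 6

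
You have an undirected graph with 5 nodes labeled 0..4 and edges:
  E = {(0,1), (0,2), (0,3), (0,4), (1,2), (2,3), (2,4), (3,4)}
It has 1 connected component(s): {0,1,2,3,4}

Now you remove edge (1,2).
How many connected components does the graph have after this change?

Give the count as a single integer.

Initial component count: 1
Remove (1,2): not a bridge. Count unchanged: 1.
  After removal, components: {0,1,2,3,4}
New component count: 1

Answer: 1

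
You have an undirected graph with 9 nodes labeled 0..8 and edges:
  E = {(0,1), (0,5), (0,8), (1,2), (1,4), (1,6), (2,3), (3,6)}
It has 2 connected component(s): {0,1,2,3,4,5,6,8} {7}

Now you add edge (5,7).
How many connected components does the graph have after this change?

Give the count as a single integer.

Initial component count: 2
Add (5,7): merges two components. Count decreases: 2 -> 1.
New component count: 1

Answer: 1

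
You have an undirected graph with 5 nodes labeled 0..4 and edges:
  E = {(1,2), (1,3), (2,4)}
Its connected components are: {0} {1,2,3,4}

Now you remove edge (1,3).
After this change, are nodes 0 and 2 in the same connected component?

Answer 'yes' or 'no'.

Initial components: {0} {1,2,3,4}
Removing edge (1,3): it was a bridge — component count 2 -> 3.
New components: {0} {1,2,4} {3}
Are 0 and 2 in the same component? no

Answer: no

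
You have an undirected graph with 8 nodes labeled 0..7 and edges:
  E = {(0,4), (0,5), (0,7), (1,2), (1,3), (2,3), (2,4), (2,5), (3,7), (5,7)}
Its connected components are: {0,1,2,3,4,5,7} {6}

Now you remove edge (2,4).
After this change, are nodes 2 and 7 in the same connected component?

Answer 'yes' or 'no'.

Answer: yes

Derivation:
Initial components: {0,1,2,3,4,5,7} {6}
Removing edge (2,4): not a bridge — component count unchanged at 2.
New components: {0,1,2,3,4,5,7} {6}
Are 2 and 7 in the same component? yes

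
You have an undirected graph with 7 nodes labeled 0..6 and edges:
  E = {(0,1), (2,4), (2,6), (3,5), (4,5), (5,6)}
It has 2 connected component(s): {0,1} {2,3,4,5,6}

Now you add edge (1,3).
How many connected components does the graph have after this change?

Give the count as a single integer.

Initial component count: 2
Add (1,3): merges two components. Count decreases: 2 -> 1.
New component count: 1

Answer: 1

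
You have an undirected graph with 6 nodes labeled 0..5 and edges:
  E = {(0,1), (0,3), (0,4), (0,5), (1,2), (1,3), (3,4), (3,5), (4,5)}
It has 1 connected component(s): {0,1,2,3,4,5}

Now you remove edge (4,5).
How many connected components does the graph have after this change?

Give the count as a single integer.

Answer: 1

Derivation:
Initial component count: 1
Remove (4,5): not a bridge. Count unchanged: 1.
  After removal, components: {0,1,2,3,4,5}
New component count: 1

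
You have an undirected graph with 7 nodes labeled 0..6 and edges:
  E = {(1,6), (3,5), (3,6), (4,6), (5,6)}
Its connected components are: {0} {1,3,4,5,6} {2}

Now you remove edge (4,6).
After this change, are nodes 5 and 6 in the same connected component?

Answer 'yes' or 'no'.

Answer: yes

Derivation:
Initial components: {0} {1,3,4,5,6} {2}
Removing edge (4,6): it was a bridge — component count 3 -> 4.
New components: {0} {1,3,5,6} {2} {4}
Are 5 and 6 in the same component? yes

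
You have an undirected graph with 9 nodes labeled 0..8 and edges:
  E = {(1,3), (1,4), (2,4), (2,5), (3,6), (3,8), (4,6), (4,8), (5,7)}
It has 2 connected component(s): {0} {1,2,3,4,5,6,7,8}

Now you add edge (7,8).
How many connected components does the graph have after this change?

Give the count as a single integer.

Initial component count: 2
Add (7,8): endpoints already in same component. Count unchanged: 2.
New component count: 2

Answer: 2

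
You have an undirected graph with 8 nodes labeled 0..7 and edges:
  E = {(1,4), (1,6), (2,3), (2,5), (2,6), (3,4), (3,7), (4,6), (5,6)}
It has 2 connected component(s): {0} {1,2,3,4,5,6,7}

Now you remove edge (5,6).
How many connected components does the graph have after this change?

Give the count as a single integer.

Initial component count: 2
Remove (5,6): not a bridge. Count unchanged: 2.
  After removal, components: {0} {1,2,3,4,5,6,7}
New component count: 2

Answer: 2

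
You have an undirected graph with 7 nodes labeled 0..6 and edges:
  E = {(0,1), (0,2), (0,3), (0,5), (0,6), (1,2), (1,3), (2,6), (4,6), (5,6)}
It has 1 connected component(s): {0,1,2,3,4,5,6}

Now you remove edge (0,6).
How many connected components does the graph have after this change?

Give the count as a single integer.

Answer: 1

Derivation:
Initial component count: 1
Remove (0,6): not a bridge. Count unchanged: 1.
  After removal, components: {0,1,2,3,4,5,6}
New component count: 1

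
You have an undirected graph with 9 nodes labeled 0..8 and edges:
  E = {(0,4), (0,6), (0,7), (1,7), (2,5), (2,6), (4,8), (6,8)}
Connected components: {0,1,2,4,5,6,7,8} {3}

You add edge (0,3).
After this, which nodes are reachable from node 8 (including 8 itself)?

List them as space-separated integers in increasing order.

Before: nodes reachable from 8: {0,1,2,4,5,6,7,8}
Adding (0,3): merges 8's component with another. Reachability grows.
After: nodes reachable from 8: {0,1,2,3,4,5,6,7,8}

Answer: 0 1 2 3 4 5 6 7 8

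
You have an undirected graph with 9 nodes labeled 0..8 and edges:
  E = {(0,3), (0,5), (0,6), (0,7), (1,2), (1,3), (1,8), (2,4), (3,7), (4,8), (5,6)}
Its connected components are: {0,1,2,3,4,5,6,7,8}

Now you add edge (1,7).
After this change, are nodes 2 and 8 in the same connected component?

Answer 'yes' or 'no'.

Initial components: {0,1,2,3,4,5,6,7,8}
Adding edge (1,7): both already in same component {0,1,2,3,4,5,6,7,8}. No change.
New components: {0,1,2,3,4,5,6,7,8}
Are 2 and 8 in the same component? yes

Answer: yes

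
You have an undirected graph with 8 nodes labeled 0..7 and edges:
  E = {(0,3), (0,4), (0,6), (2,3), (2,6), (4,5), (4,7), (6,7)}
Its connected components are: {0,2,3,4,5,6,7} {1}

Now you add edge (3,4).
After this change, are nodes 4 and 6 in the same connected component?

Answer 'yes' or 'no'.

Initial components: {0,2,3,4,5,6,7} {1}
Adding edge (3,4): both already in same component {0,2,3,4,5,6,7}. No change.
New components: {0,2,3,4,5,6,7} {1}
Are 4 and 6 in the same component? yes

Answer: yes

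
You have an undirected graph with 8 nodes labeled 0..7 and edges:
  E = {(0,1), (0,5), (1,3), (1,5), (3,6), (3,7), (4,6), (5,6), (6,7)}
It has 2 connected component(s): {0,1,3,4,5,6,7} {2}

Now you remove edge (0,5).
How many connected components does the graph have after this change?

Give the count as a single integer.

Answer: 2

Derivation:
Initial component count: 2
Remove (0,5): not a bridge. Count unchanged: 2.
  After removal, components: {0,1,3,4,5,6,7} {2}
New component count: 2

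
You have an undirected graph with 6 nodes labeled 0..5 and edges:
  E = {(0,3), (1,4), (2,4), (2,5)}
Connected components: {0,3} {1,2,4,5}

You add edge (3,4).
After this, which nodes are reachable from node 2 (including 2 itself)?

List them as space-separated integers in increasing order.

Before: nodes reachable from 2: {1,2,4,5}
Adding (3,4): merges 2's component with another. Reachability grows.
After: nodes reachable from 2: {0,1,2,3,4,5}

Answer: 0 1 2 3 4 5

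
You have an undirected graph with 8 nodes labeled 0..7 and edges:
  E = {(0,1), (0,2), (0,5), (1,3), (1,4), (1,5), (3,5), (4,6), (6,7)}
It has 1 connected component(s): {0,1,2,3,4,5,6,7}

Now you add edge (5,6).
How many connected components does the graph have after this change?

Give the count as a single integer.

Initial component count: 1
Add (5,6): endpoints already in same component. Count unchanged: 1.
New component count: 1

Answer: 1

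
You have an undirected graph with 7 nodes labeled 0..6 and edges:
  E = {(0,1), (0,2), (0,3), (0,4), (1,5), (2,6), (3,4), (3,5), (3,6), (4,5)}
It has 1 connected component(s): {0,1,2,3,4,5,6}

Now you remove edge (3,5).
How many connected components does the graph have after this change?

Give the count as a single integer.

Initial component count: 1
Remove (3,5): not a bridge. Count unchanged: 1.
  After removal, components: {0,1,2,3,4,5,6}
New component count: 1

Answer: 1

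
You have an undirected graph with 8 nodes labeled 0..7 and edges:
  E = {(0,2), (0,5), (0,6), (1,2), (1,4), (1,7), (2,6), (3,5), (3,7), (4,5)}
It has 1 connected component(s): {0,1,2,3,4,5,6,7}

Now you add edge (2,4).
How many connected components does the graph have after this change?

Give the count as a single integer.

Answer: 1

Derivation:
Initial component count: 1
Add (2,4): endpoints already in same component. Count unchanged: 1.
New component count: 1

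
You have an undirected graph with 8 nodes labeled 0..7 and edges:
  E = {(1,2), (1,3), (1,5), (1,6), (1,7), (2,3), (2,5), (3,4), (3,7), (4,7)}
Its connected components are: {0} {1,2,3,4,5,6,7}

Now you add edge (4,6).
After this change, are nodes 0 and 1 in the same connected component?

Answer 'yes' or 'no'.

Initial components: {0} {1,2,3,4,5,6,7}
Adding edge (4,6): both already in same component {1,2,3,4,5,6,7}. No change.
New components: {0} {1,2,3,4,5,6,7}
Are 0 and 1 in the same component? no

Answer: no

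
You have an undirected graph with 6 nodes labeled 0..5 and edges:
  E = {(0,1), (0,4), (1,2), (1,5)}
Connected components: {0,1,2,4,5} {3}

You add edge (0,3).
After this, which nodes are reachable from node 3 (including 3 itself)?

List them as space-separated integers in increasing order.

Before: nodes reachable from 3: {3}
Adding (0,3): merges 3's component with another. Reachability grows.
After: nodes reachable from 3: {0,1,2,3,4,5}

Answer: 0 1 2 3 4 5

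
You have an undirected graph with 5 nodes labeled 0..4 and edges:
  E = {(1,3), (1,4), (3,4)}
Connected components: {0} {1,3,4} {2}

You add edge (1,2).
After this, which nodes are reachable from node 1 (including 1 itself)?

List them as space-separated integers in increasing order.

Answer: 1 2 3 4

Derivation:
Before: nodes reachable from 1: {1,3,4}
Adding (1,2): merges 1's component with another. Reachability grows.
After: nodes reachable from 1: {1,2,3,4}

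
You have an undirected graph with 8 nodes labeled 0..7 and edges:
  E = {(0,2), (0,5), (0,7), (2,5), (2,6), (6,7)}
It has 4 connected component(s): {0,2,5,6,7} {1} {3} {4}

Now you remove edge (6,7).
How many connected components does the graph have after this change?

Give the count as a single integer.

Answer: 4

Derivation:
Initial component count: 4
Remove (6,7): not a bridge. Count unchanged: 4.
  After removal, components: {0,2,5,6,7} {1} {3} {4}
New component count: 4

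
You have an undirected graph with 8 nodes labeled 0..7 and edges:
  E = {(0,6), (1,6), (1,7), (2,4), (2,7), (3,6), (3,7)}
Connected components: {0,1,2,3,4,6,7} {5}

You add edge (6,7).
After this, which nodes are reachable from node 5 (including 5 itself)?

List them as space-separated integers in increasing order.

Answer: 5

Derivation:
Before: nodes reachable from 5: {5}
Adding (6,7): both endpoints already in same component. Reachability from 5 unchanged.
After: nodes reachable from 5: {5}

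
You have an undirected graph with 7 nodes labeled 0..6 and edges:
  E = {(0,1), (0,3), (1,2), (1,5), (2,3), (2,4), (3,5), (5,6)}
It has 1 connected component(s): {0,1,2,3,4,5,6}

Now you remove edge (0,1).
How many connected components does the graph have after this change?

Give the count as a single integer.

Answer: 1

Derivation:
Initial component count: 1
Remove (0,1): not a bridge. Count unchanged: 1.
  After removal, components: {0,1,2,3,4,5,6}
New component count: 1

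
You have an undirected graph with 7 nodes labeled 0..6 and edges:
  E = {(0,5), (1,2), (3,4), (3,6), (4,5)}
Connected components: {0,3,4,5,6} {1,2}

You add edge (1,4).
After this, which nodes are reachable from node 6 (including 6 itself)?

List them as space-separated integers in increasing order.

Before: nodes reachable from 6: {0,3,4,5,6}
Adding (1,4): merges 6's component with another. Reachability grows.
After: nodes reachable from 6: {0,1,2,3,4,5,6}

Answer: 0 1 2 3 4 5 6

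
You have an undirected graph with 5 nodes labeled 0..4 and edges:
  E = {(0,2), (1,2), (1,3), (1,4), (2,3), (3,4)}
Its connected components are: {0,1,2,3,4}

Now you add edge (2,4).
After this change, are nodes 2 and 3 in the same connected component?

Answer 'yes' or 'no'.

Initial components: {0,1,2,3,4}
Adding edge (2,4): both already in same component {0,1,2,3,4}. No change.
New components: {0,1,2,3,4}
Are 2 and 3 in the same component? yes

Answer: yes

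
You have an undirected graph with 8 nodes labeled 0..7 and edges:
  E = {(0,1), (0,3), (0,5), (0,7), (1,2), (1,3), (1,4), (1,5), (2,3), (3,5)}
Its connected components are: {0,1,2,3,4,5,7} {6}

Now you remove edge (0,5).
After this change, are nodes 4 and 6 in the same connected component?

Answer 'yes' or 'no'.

Answer: no

Derivation:
Initial components: {0,1,2,3,4,5,7} {6}
Removing edge (0,5): not a bridge — component count unchanged at 2.
New components: {0,1,2,3,4,5,7} {6}
Are 4 and 6 in the same component? no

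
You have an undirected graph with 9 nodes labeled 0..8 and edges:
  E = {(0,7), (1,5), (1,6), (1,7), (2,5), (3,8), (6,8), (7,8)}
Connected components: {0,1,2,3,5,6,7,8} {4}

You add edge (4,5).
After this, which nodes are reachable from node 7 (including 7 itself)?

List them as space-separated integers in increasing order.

Before: nodes reachable from 7: {0,1,2,3,5,6,7,8}
Adding (4,5): merges 7's component with another. Reachability grows.
After: nodes reachable from 7: {0,1,2,3,4,5,6,7,8}

Answer: 0 1 2 3 4 5 6 7 8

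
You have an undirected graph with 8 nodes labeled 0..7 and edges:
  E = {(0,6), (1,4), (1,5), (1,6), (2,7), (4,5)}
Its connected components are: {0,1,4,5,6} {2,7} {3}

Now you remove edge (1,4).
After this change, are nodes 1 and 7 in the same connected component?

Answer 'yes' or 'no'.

Answer: no

Derivation:
Initial components: {0,1,4,5,6} {2,7} {3}
Removing edge (1,4): not a bridge — component count unchanged at 3.
New components: {0,1,4,5,6} {2,7} {3}
Are 1 and 7 in the same component? no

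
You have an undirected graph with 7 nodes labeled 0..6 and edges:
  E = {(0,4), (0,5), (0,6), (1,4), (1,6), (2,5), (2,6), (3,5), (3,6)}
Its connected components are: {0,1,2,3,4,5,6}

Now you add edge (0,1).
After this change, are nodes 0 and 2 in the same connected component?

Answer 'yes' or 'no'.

Answer: yes

Derivation:
Initial components: {0,1,2,3,4,5,6}
Adding edge (0,1): both already in same component {0,1,2,3,4,5,6}. No change.
New components: {0,1,2,3,4,5,6}
Are 0 and 2 in the same component? yes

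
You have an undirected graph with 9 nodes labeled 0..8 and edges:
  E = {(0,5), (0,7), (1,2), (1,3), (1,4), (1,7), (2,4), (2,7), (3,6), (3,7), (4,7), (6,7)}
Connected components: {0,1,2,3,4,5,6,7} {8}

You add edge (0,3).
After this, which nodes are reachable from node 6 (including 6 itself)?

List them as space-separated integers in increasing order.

Before: nodes reachable from 6: {0,1,2,3,4,5,6,7}
Adding (0,3): both endpoints already in same component. Reachability from 6 unchanged.
After: nodes reachable from 6: {0,1,2,3,4,5,6,7}

Answer: 0 1 2 3 4 5 6 7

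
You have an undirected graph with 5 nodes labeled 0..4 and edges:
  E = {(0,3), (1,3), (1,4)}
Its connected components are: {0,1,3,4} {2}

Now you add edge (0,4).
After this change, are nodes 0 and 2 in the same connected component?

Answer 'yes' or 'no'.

Initial components: {0,1,3,4} {2}
Adding edge (0,4): both already in same component {0,1,3,4}. No change.
New components: {0,1,3,4} {2}
Are 0 and 2 in the same component? no

Answer: no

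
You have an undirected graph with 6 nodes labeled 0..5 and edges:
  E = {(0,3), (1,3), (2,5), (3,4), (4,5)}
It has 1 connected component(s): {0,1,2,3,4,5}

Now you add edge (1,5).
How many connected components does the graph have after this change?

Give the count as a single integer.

Initial component count: 1
Add (1,5): endpoints already in same component. Count unchanged: 1.
New component count: 1

Answer: 1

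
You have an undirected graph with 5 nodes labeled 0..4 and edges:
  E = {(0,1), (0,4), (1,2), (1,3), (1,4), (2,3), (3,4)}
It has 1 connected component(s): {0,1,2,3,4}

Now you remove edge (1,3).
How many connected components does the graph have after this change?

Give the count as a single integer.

Answer: 1

Derivation:
Initial component count: 1
Remove (1,3): not a bridge. Count unchanged: 1.
  After removal, components: {0,1,2,3,4}
New component count: 1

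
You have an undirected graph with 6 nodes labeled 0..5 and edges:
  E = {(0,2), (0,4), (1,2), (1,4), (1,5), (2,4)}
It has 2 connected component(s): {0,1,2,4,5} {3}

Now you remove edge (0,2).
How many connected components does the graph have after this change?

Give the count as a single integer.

Answer: 2

Derivation:
Initial component count: 2
Remove (0,2): not a bridge. Count unchanged: 2.
  After removal, components: {0,1,2,4,5} {3}
New component count: 2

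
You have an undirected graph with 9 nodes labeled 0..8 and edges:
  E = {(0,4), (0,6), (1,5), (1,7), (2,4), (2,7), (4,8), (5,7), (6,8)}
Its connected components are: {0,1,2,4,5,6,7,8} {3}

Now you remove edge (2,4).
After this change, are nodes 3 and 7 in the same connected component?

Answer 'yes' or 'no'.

Initial components: {0,1,2,4,5,6,7,8} {3}
Removing edge (2,4): it was a bridge — component count 2 -> 3.
New components: {0,4,6,8} {1,2,5,7} {3}
Are 3 and 7 in the same component? no

Answer: no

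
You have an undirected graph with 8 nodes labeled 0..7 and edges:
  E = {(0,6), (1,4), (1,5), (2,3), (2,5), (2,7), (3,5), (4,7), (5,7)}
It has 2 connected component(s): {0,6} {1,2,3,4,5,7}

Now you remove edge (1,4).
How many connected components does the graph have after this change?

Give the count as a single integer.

Answer: 2

Derivation:
Initial component count: 2
Remove (1,4): not a bridge. Count unchanged: 2.
  After removal, components: {0,6} {1,2,3,4,5,7}
New component count: 2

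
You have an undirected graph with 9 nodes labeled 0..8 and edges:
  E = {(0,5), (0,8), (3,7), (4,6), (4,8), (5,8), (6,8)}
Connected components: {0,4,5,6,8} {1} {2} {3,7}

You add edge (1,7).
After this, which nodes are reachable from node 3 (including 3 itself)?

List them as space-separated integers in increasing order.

Before: nodes reachable from 3: {3,7}
Adding (1,7): merges 3's component with another. Reachability grows.
After: nodes reachable from 3: {1,3,7}

Answer: 1 3 7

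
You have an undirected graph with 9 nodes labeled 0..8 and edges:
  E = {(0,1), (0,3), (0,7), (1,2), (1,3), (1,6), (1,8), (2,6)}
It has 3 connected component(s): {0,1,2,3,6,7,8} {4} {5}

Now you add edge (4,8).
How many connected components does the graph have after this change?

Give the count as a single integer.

Initial component count: 3
Add (4,8): merges two components. Count decreases: 3 -> 2.
New component count: 2

Answer: 2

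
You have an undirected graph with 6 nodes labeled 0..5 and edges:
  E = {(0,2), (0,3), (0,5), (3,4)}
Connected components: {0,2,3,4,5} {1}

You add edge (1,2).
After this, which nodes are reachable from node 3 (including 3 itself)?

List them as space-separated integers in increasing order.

Answer: 0 1 2 3 4 5

Derivation:
Before: nodes reachable from 3: {0,2,3,4,5}
Adding (1,2): merges 3's component with another. Reachability grows.
After: nodes reachable from 3: {0,1,2,3,4,5}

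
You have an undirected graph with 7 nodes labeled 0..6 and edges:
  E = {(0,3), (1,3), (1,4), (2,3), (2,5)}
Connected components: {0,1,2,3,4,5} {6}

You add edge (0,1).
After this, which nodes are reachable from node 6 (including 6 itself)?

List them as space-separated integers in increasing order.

Before: nodes reachable from 6: {6}
Adding (0,1): both endpoints already in same component. Reachability from 6 unchanged.
After: nodes reachable from 6: {6}

Answer: 6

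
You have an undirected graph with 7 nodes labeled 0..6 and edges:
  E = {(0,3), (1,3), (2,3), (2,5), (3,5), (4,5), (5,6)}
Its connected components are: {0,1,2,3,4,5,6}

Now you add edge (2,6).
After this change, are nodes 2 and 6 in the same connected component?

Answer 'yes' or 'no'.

Initial components: {0,1,2,3,4,5,6}
Adding edge (2,6): both already in same component {0,1,2,3,4,5,6}. No change.
New components: {0,1,2,3,4,5,6}
Are 2 and 6 in the same component? yes

Answer: yes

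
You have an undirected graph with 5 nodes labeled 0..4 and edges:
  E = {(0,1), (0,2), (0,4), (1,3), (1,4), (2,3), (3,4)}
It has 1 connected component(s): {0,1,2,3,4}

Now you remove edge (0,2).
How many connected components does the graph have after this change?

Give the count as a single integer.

Answer: 1

Derivation:
Initial component count: 1
Remove (0,2): not a bridge. Count unchanged: 1.
  After removal, components: {0,1,2,3,4}
New component count: 1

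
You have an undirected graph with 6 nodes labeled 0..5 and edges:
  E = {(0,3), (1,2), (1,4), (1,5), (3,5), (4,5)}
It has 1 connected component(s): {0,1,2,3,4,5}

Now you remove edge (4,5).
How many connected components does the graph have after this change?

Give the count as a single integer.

Initial component count: 1
Remove (4,5): not a bridge. Count unchanged: 1.
  After removal, components: {0,1,2,3,4,5}
New component count: 1

Answer: 1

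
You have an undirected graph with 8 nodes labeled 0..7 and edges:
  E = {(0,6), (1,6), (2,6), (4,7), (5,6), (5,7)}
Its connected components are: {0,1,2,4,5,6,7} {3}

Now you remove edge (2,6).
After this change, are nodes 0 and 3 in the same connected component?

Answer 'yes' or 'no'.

Answer: no

Derivation:
Initial components: {0,1,2,4,5,6,7} {3}
Removing edge (2,6): it was a bridge — component count 2 -> 3.
New components: {0,1,4,5,6,7} {2} {3}
Are 0 and 3 in the same component? no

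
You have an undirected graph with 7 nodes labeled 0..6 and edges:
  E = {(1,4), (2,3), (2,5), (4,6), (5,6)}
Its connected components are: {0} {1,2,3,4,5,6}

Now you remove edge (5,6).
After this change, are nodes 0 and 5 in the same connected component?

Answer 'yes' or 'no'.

Initial components: {0} {1,2,3,4,5,6}
Removing edge (5,6): it was a bridge — component count 2 -> 3.
New components: {0} {1,4,6} {2,3,5}
Are 0 and 5 in the same component? no

Answer: no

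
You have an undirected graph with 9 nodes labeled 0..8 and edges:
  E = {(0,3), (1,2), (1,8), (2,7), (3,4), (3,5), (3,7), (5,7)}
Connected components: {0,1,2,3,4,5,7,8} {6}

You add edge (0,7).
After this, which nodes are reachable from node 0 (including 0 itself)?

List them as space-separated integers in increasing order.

Answer: 0 1 2 3 4 5 7 8

Derivation:
Before: nodes reachable from 0: {0,1,2,3,4,5,7,8}
Adding (0,7): both endpoints already in same component. Reachability from 0 unchanged.
After: nodes reachable from 0: {0,1,2,3,4,5,7,8}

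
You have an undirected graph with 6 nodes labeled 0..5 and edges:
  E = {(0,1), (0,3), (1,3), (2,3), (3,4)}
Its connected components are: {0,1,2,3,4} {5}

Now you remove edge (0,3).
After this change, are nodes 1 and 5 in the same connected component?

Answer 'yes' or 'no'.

Answer: no

Derivation:
Initial components: {0,1,2,3,4} {5}
Removing edge (0,3): not a bridge — component count unchanged at 2.
New components: {0,1,2,3,4} {5}
Are 1 and 5 in the same component? no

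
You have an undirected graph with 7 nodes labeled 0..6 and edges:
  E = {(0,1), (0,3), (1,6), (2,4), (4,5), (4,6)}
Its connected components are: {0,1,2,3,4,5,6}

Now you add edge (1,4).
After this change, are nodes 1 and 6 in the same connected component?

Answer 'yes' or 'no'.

Initial components: {0,1,2,3,4,5,6}
Adding edge (1,4): both already in same component {0,1,2,3,4,5,6}. No change.
New components: {0,1,2,3,4,5,6}
Are 1 and 6 in the same component? yes

Answer: yes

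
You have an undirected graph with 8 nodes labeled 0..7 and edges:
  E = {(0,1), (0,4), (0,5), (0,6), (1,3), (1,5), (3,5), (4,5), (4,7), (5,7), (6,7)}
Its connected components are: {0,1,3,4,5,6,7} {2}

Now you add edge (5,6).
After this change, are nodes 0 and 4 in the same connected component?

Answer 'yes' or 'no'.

Answer: yes

Derivation:
Initial components: {0,1,3,4,5,6,7} {2}
Adding edge (5,6): both already in same component {0,1,3,4,5,6,7}. No change.
New components: {0,1,3,4,5,6,7} {2}
Are 0 and 4 in the same component? yes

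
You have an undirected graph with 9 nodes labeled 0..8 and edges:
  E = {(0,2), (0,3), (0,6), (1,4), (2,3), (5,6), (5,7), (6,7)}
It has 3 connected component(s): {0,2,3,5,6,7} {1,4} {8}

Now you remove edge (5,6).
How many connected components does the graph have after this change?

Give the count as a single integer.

Answer: 3

Derivation:
Initial component count: 3
Remove (5,6): not a bridge. Count unchanged: 3.
  After removal, components: {0,2,3,5,6,7} {1,4} {8}
New component count: 3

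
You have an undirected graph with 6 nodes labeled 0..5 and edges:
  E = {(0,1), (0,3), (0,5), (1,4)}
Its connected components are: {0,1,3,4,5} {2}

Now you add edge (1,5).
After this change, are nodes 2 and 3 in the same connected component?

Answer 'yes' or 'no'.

Answer: no

Derivation:
Initial components: {0,1,3,4,5} {2}
Adding edge (1,5): both already in same component {0,1,3,4,5}. No change.
New components: {0,1,3,4,5} {2}
Are 2 and 3 in the same component? no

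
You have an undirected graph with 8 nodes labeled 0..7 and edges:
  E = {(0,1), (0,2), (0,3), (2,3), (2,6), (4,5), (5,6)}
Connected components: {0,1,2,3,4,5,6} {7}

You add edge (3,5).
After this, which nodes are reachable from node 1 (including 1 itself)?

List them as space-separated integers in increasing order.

Before: nodes reachable from 1: {0,1,2,3,4,5,6}
Adding (3,5): both endpoints already in same component. Reachability from 1 unchanged.
After: nodes reachable from 1: {0,1,2,3,4,5,6}

Answer: 0 1 2 3 4 5 6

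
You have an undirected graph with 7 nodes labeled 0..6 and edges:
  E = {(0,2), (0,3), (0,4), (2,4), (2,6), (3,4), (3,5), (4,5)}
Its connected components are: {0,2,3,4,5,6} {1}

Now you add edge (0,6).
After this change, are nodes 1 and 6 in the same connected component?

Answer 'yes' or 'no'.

Initial components: {0,2,3,4,5,6} {1}
Adding edge (0,6): both already in same component {0,2,3,4,5,6}. No change.
New components: {0,2,3,4,5,6} {1}
Are 1 and 6 in the same component? no

Answer: no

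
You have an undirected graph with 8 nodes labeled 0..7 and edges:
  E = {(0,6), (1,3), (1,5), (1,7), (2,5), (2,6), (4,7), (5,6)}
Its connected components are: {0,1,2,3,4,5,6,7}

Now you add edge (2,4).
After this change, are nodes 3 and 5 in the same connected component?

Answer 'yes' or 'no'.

Initial components: {0,1,2,3,4,5,6,7}
Adding edge (2,4): both already in same component {0,1,2,3,4,5,6,7}. No change.
New components: {0,1,2,3,4,5,6,7}
Are 3 and 5 in the same component? yes

Answer: yes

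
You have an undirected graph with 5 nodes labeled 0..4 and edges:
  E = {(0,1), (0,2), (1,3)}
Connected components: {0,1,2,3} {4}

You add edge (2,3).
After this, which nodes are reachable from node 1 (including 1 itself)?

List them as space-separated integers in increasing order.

Before: nodes reachable from 1: {0,1,2,3}
Adding (2,3): both endpoints already in same component. Reachability from 1 unchanged.
After: nodes reachable from 1: {0,1,2,3}

Answer: 0 1 2 3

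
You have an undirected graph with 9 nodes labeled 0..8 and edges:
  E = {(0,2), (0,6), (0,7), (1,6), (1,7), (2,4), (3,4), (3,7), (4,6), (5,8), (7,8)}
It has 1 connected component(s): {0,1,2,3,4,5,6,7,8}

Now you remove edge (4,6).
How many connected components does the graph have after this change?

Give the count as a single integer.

Answer: 1

Derivation:
Initial component count: 1
Remove (4,6): not a bridge. Count unchanged: 1.
  After removal, components: {0,1,2,3,4,5,6,7,8}
New component count: 1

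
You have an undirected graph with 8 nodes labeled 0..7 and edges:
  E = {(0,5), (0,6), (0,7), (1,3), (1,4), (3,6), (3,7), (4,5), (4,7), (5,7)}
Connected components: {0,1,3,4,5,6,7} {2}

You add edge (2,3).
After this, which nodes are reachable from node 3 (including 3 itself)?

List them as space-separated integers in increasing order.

Before: nodes reachable from 3: {0,1,3,4,5,6,7}
Adding (2,3): merges 3's component with another. Reachability grows.
After: nodes reachable from 3: {0,1,2,3,4,5,6,7}

Answer: 0 1 2 3 4 5 6 7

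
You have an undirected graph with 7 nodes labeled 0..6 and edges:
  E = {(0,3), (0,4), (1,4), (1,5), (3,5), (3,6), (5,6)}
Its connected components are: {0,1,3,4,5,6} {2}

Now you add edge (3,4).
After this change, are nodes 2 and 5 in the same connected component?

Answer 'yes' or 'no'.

Answer: no

Derivation:
Initial components: {0,1,3,4,5,6} {2}
Adding edge (3,4): both already in same component {0,1,3,4,5,6}. No change.
New components: {0,1,3,4,5,6} {2}
Are 2 and 5 in the same component? no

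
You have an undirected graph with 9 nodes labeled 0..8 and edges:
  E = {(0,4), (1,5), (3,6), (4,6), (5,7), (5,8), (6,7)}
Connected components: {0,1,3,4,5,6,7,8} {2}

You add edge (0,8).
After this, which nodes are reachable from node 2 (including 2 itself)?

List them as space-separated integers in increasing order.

Answer: 2

Derivation:
Before: nodes reachable from 2: {2}
Adding (0,8): both endpoints already in same component. Reachability from 2 unchanged.
After: nodes reachable from 2: {2}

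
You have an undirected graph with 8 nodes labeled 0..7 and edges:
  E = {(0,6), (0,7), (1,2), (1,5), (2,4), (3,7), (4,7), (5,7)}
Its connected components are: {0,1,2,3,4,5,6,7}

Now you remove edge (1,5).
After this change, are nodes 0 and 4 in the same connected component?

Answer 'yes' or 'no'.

Answer: yes

Derivation:
Initial components: {0,1,2,3,4,5,6,7}
Removing edge (1,5): not a bridge — component count unchanged at 1.
New components: {0,1,2,3,4,5,6,7}
Are 0 and 4 in the same component? yes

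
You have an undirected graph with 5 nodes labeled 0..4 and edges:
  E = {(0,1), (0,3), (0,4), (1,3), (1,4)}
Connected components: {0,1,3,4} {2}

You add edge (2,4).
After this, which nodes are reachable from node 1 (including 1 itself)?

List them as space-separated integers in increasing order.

Before: nodes reachable from 1: {0,1,3,4}
Adding (2,4): merges 1's component with another. Reachability grows.
After: nodes reachable from 1: {0,1,2,3,4}

Answer: 0 1 2 3 4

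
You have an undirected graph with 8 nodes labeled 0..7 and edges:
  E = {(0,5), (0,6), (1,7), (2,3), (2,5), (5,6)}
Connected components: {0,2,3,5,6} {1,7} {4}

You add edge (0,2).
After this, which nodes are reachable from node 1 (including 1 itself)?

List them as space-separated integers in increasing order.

Answer: 1 7

Derivation:
Before: nodes reachable from 1: {1,7}
Adding (0,2): both endpoints already in same component. Reachability from 1 unchanged.
After: nodes reachable from 1: {1,7}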